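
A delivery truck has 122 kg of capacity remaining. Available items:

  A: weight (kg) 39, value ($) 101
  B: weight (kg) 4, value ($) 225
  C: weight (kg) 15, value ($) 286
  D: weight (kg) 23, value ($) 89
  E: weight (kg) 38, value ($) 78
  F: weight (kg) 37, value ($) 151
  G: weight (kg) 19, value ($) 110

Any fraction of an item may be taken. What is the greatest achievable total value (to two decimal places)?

Sort by value per unit weight and fill in that order.
Ratios (sorted): B 56.25, C 19.07, G 5.79, F 4.08, D 3.87, A 2.59, E 2.05
take B (4 @ 225); take C (15 @ 286); take G (19 @ 110); take F (37 @ 151); take D (23 @ 89); take 24/39 of A → 62.15. Capacity used 122/122.
Total value = 923.15

923.15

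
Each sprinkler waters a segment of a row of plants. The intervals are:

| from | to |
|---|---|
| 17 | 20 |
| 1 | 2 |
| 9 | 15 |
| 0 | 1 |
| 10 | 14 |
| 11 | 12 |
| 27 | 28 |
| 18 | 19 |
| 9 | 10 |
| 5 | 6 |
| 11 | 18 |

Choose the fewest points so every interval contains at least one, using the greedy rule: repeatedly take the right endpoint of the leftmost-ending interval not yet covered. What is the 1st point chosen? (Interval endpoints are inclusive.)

1

Sort by right endpoint; whenever an interval is uncovered, place a point at its right end.
Sorted: [0,1] [1,2] [5,6] [9,10] [11,12] [10,14] [9,15] [11,18] [18,19] [17,20] [27,28]
{[0,1],[1,2]} hit by 1; {[5,6]} hit by 6; {[9,10]} hit by 10; {[11,12],[10,14],[9,15],[11,18]} hit by 12; {[18,19],[17,20]} hit by 19; {[27,28]} hit by 28.
Points: 1, 6, 10, 12, 19, 28 (6 total).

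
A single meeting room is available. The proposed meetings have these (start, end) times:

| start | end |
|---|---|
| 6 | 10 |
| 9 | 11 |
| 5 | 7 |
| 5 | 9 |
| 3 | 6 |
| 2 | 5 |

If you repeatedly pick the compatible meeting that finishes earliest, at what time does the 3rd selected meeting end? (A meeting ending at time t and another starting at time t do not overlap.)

11

Sort by end time and greedily take each interval whose start is ≥ the last chosen end.
Sorted by end: (2,5)  (3,6)  (5,7)  (5,9)  (6,10)  (9,11)
take (2,5); skip (3,6); take (5,7); skip (5,9); skip (6,10); take (9,11).
Selected: (2,5) (5,7) (9,11)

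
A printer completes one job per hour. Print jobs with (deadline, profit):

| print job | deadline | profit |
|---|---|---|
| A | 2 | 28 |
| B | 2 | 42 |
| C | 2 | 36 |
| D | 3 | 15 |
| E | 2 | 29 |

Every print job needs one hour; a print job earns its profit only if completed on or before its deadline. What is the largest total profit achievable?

93

Sort by profit descending; place each in the latest free slot ≤ its deadline.
By profit: B(d2,42), C(d2,36), E(d2,29), A(d2,28), D(d3,15)
B→slot 2; C→slot 1; E skipped; A skipped; D→slot 3.
Profit = 36 + 42 + 15 = 93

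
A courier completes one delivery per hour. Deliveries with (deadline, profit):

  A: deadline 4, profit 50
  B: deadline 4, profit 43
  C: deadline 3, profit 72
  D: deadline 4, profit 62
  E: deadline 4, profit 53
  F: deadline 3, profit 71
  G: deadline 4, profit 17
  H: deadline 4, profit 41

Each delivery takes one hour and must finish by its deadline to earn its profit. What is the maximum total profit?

Take jobs in profit order; each goes to the latest open slot no later than its deadline.
Profit order: C=72 F=71 D=62 E=53 A=50 B=43 H=41 G=17
Assign: C→slot 3, F→slot 2, D→slot 4, E→slot 1, A skipped, B skipped, H skipped, G skipped.
Slots: [1:E] [2:F] [3:C] [4:D]
Profit = 53 + 71 + 72 + 62 = 258

258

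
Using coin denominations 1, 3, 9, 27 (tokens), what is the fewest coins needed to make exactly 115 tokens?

7

115 = 4×27 + 2×3 + 1×1
Total coins = 4 + 2 + 1 = 7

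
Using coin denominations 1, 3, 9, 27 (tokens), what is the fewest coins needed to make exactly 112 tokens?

6

Use the largest denomination that fits, subtract, and repeat.
112 = 4×27 + 1×3 + 1×1
Total coins = 4 + 1 + 1 = 6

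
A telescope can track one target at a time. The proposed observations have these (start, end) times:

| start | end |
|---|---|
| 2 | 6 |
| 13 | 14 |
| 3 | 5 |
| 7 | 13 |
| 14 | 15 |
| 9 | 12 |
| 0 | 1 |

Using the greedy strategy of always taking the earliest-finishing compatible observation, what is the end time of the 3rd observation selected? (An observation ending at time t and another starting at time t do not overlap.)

Sort by end time and greedily take each interval whose start is ≥ the last chosen end.
Sorted by end: (0,1)  (3,5)  (2,6)  (9,12)  (7,13)  (13,14)  (14,15)
take (0,1); take (3,5); take (9,12); take (13,14); take (14,15).
Selected: (0,1) (3,5) (9,12) (13,14) (14,15)

12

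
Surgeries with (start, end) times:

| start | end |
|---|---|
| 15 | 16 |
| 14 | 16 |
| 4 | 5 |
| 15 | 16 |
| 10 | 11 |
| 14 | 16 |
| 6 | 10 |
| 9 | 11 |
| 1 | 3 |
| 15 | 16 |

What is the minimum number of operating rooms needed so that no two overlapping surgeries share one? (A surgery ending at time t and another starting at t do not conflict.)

5

The answer is the maximum number of intervals overlapping at any instant.
starts: [1, 4, 6, 9, 10, 14, 14, 15, 15, 15]
ends:   [3, 5, 10, 11, 11, 16, 16, 16, 16, 16]
s1→1 e3→0 s4→1 e5→0 s6→1 s9→2 e10→1 s10→2 e11→1 e11→0 s14→1 s14→2 s15→3 s15→4 s15→5  — peak 5.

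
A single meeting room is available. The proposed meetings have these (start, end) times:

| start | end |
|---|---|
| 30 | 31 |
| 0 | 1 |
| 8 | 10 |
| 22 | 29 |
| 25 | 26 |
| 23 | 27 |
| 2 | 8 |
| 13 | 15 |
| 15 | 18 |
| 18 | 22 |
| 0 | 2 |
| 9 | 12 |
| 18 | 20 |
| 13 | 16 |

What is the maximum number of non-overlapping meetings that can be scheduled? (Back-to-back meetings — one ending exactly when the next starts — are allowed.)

Greedy by earliest finish: after sorting by end time, pick each interval compatible with the last pick.
By end time: (0,1), (0,2), (2,8), (8,10), (9,12), (13,15), (13,16), (15,18), (18,20), (18,22), (25,26), (23,27), (22,29), (30,31).
Pick (0,1); next start ≥ 1 → (2,8); next start ≥ 8 → (8,10); next start ≥ 10 → (13,15); next start ≥ 15 → (15,18); next start ≥ 18 → (18,20); next start ≥ 20 → (25,26); next start ≥ 26 → (30,31).
Selected 8 meetings.

8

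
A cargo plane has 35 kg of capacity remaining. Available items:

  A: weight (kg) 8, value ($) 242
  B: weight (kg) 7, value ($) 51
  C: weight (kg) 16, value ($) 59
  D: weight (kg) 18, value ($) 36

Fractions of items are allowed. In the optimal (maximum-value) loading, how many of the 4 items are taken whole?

3

Order: A (242/8=30.25) > B (51/7=7.29) > C (59/16=3.69) > D (36/18=2.00)
Fill: take A (8 @ 242) → take B (7 @ 51) → take C (16 @ 59) → take 4/18 of D → 8.00; 35/35 used.
3 item(s) taken whole; one partial (take 4/18 of D).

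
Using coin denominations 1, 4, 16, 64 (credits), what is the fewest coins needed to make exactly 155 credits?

155 − 2×64→27 − 1×16→11 − 2×4→3 − 3×1→0
Total coins = 2 + 1 + 2 + 3 = 8

8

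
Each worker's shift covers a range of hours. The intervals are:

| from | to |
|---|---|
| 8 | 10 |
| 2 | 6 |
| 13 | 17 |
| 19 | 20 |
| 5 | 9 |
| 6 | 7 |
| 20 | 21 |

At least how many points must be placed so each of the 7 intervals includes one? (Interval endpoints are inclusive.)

By right end: [2,6]  [6,7]  [5,9]  [8,10]  [13,17]  [19,20]  [20,21]
[2,6] uncovered → point at 6; [8,10] uncovered → point at 10; [13,17] uncovered → point at 17; [19,20] uncovered → point at 20.
Points: 6, 10, 17, 20 (4 total).

4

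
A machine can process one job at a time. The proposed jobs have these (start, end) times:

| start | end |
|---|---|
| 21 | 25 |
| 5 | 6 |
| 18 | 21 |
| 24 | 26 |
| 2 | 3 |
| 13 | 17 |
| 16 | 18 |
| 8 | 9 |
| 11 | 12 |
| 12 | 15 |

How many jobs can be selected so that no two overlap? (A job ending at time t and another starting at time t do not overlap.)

By end time: (2,3), (5,6), (8,9), (11,12), (12,15), (13,17), (16,18), (18,21), (21,25), (24,26).
Pick (2,3); next start ≥ 3 → (5,6); next start ≥ 6 → (8,9); next start ≥ 9 → (11,12); next start ≥ 12 → (12,15); next start ≥ 15 → (16,18); next start ≥ 18 → (18,21); next start ≥ 21 → (21,25).
Selected 8 jobs.

8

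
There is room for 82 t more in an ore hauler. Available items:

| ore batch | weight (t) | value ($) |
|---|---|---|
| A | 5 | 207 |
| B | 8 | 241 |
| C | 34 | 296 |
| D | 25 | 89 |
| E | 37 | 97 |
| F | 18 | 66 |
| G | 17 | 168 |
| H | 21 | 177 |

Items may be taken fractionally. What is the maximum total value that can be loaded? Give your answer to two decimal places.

1063.71

Order: A (207/5=41.40) > B (241/8=30.12) > G (168/17=9.88) > C (296/34=8.71) > H (177/21=8.43) > F (66/18=3.67) > D (89/25=3.56) > E (97/37=2.62)
Fill: take A (5 @ 207) → take B (8 @ 241) → take G (17 @ 168) → take C (34 @ 296) → take 18/21 of H → 151.71; 82/82 used.
Total value = 1063.71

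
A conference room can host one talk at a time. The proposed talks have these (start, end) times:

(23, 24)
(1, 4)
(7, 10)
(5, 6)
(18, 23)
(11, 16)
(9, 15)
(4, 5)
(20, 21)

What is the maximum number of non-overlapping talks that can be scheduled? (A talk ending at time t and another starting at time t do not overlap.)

By end time: (1,4), (4,5), (5,6), (7,10), (9,15), (11,16), (20,21), (18,23), (23,24).
Pick (1,4); next start ≥ 4 → (4,5); next start ≥ 5 → (5,6); next start ≥ 6 → (7,10); next start ≥ 10 → (11,16); next start ≥ 16 → (20,21); next start ≥ 21 → (23,24).
Selected 7 talks.

7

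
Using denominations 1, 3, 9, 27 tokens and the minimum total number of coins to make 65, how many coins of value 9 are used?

1

65 − 2×27→11 − 1×9→2 − 2×1→0
Count of 9: 1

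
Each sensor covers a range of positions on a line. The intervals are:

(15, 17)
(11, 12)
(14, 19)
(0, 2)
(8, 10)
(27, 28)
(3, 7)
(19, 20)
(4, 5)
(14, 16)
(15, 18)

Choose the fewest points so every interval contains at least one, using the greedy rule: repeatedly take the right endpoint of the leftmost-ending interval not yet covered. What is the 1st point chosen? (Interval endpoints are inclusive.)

2

By right end: [0,2]  [4,5]  [3,7]  [8,10]  [11,12]  [14,16]  [15,17]  [15,18]  [14,19]  [19,20]  [27,28]
[0,2] uncovered → point at 2; [4,5] uncovered → point at 5; [8,10] uncovered → point at 10; [11,12] uncovered → point at 12; [14,16] uncovered → point at 16; [19,20] uncovered → point at 20; [27,28] uncovered → point at 28.
Points: 2, 5, 10, 12, 16, 20, 28 (7 total).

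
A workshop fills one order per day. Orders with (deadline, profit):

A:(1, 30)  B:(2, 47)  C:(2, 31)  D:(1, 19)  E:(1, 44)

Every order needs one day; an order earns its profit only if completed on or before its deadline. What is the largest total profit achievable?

91

Sort by profit descending; place each in the latest free slot ≤ its deadline.
By profit: B(d2,47), E(d1,44), C(d2,31), A(d1,30), D(d1,19)
B→slot 2; E→slot 1; C skipped; A skipped; D skipped.
Profit = 44 + 47 = 91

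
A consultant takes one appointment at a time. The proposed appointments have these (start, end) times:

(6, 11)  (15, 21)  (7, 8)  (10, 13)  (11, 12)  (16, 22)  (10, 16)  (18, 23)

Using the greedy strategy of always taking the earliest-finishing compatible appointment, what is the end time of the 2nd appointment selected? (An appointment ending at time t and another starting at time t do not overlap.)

12

Sorted by end: (7,8)  (6,11)  (11,12)  (10,13)  (10,16)  (15,21)  (16,22)  (18,23)
take (7,8); take (11,12); take (15,21).
Selected: (7,8) (11,12) (15,21)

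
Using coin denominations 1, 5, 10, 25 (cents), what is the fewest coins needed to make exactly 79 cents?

7

79 = 3×25 + 4×1
Total coins = 3 + 4 = 7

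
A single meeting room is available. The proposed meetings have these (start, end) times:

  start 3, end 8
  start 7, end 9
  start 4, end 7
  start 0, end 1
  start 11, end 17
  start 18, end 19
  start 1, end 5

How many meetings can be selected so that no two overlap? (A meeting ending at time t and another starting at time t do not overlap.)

Sort by end time and greedily take each interval whose start is ≥ the last chosen end.
By end time: (0,1), (1,5), (4,7), (3,8), (7,9), (11,17), (18,19).
Pick (0,1); next start ≥ 1 → (1,5); next start ≥ 5 → (7,9); next start ≥ 9 → (11,17); next start ≥ 17 → (18,19).
Selected 5 meetings.

5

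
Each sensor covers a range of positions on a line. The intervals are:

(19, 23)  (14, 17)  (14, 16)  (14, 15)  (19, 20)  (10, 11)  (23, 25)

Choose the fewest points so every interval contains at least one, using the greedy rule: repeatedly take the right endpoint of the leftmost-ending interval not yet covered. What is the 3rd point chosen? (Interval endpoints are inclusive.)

20

By right end: [10,11]  [14,15]  [14,16]  [14,17]  [19,20]  [19,23]  [23,25]
[10,11] uncovered → point at 11; [14,15] uncovered → point at 15; [19,20] uncovered → point at 20; [23,25] uncovered → point at 25.
Points: 11, 15, 20, 25 (4 total).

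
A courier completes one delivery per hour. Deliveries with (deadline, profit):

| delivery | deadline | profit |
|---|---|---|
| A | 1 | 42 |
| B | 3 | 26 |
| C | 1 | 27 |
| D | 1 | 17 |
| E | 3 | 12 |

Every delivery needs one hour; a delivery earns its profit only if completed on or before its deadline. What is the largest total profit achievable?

Take jobs in profit order; each goes to the latest open slot no later than its deadline.
Profit order: A=42 C=27 B=26 D=17 E=12
Assign: A→slot 1, C skipped, B→slot 3, D skipped, E→slot 2.
Slots: [1:A] [2:E] [3:B]
Profit = 42 + 12 + 26 = 80

80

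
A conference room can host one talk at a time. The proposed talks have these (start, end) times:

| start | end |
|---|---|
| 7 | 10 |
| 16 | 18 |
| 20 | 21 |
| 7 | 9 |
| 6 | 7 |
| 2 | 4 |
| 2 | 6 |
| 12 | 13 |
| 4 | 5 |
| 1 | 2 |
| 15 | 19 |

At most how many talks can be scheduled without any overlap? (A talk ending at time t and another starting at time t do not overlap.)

8

By end time: (1,2), (2,4), (4,5), (2,6), (6,7), (7,9), (7,10), (12,13), (16,18), (15,19), (20,21).
Pick (1,2); next start ≥ 2 → (2,4); next start ≥ 4 → (4,5); next start ≥ 5 → (6,7); next start ≥ 7 → (7,9); next start ≥ 9 → (12,13); next start ≥ 13 → (16,18); next start ≥ 18 → (20,21).
Selected 8 talks.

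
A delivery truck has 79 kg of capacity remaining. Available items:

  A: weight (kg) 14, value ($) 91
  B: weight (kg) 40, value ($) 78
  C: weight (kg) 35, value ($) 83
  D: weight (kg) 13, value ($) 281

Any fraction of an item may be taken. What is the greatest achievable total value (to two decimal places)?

488.15

Ratios (sorted): D 21.62, A 6.50, C 2.37, B 1.95
take D (13 @ 281); take A (14 @ 91); take C (35 @ 83); take 17/40 of B → 33.15. Capacity used 79/79.
Total value = 488.15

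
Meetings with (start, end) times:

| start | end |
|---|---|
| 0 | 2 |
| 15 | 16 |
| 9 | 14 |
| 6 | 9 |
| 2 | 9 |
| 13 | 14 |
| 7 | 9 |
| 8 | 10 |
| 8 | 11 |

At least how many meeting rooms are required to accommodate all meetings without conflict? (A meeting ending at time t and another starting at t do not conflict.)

5

starts: [0, 2, 6, 7, 8, 8, 9, 13, 15]
ends:   [2, 9, 9, 9, 10, 11, 14, 14, 16]
s0→1 e2→0 s2→1 s6→2 s7→3 s8→4 s8→5  — peak 5.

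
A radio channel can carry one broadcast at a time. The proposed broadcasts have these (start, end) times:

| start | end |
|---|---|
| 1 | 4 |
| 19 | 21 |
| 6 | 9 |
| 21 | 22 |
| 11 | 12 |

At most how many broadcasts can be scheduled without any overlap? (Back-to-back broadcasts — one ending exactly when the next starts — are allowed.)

Greedy by earliest finish: after sorting by end time, pick each interval compatible with the last pick.
Sorted by end: (1,4)  (6,9)  (11,12)  (19,21)  (21,22)
take (1,4); take (6,9); take (11,12); take (19,21); take (21,22).
Selected 5 broadcasts.

5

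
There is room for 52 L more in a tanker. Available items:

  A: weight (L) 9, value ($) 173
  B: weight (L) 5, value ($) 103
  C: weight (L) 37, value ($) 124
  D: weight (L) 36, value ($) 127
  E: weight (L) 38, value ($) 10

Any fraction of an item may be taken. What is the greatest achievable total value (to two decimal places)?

Order: B (103/5=20.60) > A (173/9=19.22) > D (127/36=3.53) > C (124/37=3.35) > E (10/38=0.26)
Fill: take B (5 @ 103) → take A (9 @ 173) → take D (36 @ 127) → take 2/37 of C → 6.70; 52/52 used.
Total value = 409.70

409.70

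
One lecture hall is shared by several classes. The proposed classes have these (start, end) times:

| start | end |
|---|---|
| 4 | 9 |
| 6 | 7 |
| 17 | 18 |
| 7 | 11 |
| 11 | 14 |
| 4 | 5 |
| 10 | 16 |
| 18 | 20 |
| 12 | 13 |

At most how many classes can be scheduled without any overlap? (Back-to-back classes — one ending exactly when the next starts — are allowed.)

6

Sorted by end: (4,5)  (6,7)  (4,9)  (7,11)  (12,13)  (11,14)  (10,16)  (17,18)  (18,20)
take (4,5); take (6,7); skip (4,9); take (7,11); take (12,13); skip (11,14); skip (10,16); take (17,18); take (18,20).
Selected 6 classes.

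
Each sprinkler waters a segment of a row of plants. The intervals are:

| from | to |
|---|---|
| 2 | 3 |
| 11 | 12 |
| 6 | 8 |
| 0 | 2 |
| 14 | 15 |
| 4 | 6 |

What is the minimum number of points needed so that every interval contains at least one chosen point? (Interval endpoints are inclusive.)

4

Sort by right endpoint; whenever an interval is uncovered, place a point at its right end.
Sorted: [0,2] [2,3] [4,6] [6,8] [11,12] [14,15]
{[0,2],[2,3]} hit by 2; {[4,6],[6,8]} hit by 6; {[11,12]} hit by 12; {[14,15]} hit by 15.
Points: 2, 6, 12, 15 (4 total).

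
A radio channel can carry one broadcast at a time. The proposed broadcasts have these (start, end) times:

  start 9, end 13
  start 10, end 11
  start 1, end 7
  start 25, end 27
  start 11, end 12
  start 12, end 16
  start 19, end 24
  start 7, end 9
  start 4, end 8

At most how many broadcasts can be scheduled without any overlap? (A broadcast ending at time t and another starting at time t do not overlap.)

7

Sorted by end: (1,7)  (4,8)  (7,9)  (10,11)  (11,12)  (9,13)  (12,16)  (19,24)  (25,27)
take (1,7); take (7,9); take (10,11); take (11,12); skip (9,13); take (12,16); take (19,24); take (25,27).
Selected 7 broadcasts.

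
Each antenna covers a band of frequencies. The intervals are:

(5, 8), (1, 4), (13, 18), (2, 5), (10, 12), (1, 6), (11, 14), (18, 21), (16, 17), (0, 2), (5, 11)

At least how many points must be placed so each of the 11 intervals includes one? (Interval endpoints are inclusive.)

5

Sort by right endpoint; whenever an interval is uncovered, place a point at its right end.
Sorted: [0,2] [1,4] [2,5] [1,6] [5,8] [5,11] [10,12] [11,14] [16,17] [13,18] [18,21]
{[0,2],[1,4],[2,5],[1,6]} hit by 2; {[5,8],[5,11]} hit by 8; {[10,12],[11,14]} hit by 12; {[16,17],[13,18]} hit by 17; {[18,21]} hit by 21.
Points: 2, 8, 12, 17, 21 (5 total).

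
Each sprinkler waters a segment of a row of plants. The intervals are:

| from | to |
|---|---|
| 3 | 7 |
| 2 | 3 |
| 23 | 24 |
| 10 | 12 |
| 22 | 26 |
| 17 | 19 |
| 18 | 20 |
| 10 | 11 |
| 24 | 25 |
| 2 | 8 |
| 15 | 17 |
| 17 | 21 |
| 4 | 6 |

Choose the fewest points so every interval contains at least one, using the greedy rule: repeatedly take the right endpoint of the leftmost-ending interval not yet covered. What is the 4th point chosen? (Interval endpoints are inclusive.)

Sort by right endpoint; whenever an interval is uncovered, place a point at its right end.
By right end: [2,3]  [4,6]  [3,7]  [2,8]  [10,11]  [10,12]  [15,17]  [17,19]  [18,20]  [17,21]  [23,24]  [24,25]  [22,26]
[2,3] uncovered → point at 3; [4,6] uncovered → point at 6; [10,11] uncovered → point at 11; [15,17] uncovered → point at 17; [18,20] uncovered → point at 20; [23,24] uncovered → point at 24.
Points: 3, 6, 11, 17, 20, 24 (6 total).

17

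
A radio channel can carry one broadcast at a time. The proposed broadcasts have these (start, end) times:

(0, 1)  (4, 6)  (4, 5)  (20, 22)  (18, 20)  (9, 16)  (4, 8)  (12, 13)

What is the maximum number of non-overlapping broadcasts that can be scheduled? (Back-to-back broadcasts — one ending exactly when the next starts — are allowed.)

Sort by end time and greedily take each interval whose start is ≥ the last chosen end.
Sorted by end: (0,1)  (4,5)  (4,6)  (4,8)  (12,13)  (9,16)  (18,20)  (20,22)
take (0,1); take (4,5); skip (4,8); take (12,13); skip (9,16); take (18,20); take (20,22).
Selected 5 broadcasts.

5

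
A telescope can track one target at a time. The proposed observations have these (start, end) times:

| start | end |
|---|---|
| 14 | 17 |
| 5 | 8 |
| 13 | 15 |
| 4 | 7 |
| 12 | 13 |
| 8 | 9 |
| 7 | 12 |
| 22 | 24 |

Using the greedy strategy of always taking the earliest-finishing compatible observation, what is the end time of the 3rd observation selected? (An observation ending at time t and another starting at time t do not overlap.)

Sorted by end: (4,7)  (5,8)  (8,9)  (7,12)  (12,13)  (13,15)  (14,17)  (22,24)
take (4,7); take (8,9); skip (7,12); take (12,13); take (13,15); skip (14,17); take (22,24).
Selected: (4,7) (8,9) (12,13) (13,15) (22,24)

13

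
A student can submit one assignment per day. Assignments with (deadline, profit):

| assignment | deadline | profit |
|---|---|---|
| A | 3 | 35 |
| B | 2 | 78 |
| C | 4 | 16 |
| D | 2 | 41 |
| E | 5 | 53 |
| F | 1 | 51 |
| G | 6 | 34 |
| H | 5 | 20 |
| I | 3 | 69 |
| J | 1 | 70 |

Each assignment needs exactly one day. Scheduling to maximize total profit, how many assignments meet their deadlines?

6

Profit order: B=78 J=70 I=69 E=53 F=51 D=41 A=35 G=34 H=20 C=16
Assign: B→slot 2, J→slot 1, I→slot 3, E→slot 5, F skipped, D skipped, A skipped, G→slot 6, H→slot 4, C skipped.
Slots: [1:J] [2:B] [3:I] [4:H] [5:E] [6:G]
6 of 10 scheduled.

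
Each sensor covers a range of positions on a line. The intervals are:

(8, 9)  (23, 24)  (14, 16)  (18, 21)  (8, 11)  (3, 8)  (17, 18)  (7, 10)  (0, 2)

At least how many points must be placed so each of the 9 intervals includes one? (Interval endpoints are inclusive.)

Sort by right endpoint; whenever an interval is uncovered, place a point at its right end.
Sorted: [0,2] [3,8] [8,9] [7,10] [8,11] [14,16] [17,18] [18,21] [23,24]
{[0,2]} hit by 2; {[3,8],[8,9],[7,10],[8,11]} hit by 8; {[14,16]} hit by 16; {[17,18],[18,21]} hit by 18; {[23,24]} hit by 24.
Points: 2, 8, 16, 18, 24 (5 total).

5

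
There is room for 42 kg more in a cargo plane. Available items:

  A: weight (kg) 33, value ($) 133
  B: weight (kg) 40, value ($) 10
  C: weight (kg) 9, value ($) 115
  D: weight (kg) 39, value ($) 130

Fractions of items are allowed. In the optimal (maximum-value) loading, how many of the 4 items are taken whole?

2

Sort by value per unit weight and fill in that order.
Ratios (sorted): C 12.78, A 4.03, D 3.33, B 0.25
take C (9 @ 115); take A (33 @ 133). Capacity used 42/42.
2 item(s) taken whole.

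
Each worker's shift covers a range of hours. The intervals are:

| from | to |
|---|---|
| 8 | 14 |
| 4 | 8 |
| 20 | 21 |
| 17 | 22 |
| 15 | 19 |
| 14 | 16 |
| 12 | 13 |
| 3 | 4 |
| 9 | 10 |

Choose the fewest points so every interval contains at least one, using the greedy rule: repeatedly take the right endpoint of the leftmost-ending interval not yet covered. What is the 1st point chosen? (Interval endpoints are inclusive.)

Process intervals by earliest right end; each time one isn't hit yet, stab at its right endpoint.
Sorted: [3,4] [4,8] [9,10] [12,13] [8,14] [14,16] [15,19] [20,21] [17,22]
{[3,4],[4,8]} hit by 4; {[9,10]} hit by 10; {[12,13],[8,14]} hit by 13; {[14,16],[15,19]} hit by 16; {[20,21],[17,22]} hit by 21.
Points: 4, 10, 13, 16, 21 (5 total).

4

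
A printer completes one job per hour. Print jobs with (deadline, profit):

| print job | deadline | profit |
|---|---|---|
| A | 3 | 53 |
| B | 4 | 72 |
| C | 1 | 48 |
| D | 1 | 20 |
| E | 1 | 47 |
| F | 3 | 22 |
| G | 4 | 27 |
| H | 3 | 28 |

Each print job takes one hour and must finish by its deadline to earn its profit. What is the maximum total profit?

Sort by profit descending; place each in the latest free slot ≤ its deadline.
Profit order: B=72 A=53 C=48 E=47 H=28 G=27 F=22 D=20
Assign: B→slot 4, A→slot 3, C→slot 1, E skipped, H→slot 2, G skipped, F skipped, D skipped.
Slots: [1:C] [2:H] [3:A] [4:B]
Profit = 48 + 28 + 53 + 72 = 201

201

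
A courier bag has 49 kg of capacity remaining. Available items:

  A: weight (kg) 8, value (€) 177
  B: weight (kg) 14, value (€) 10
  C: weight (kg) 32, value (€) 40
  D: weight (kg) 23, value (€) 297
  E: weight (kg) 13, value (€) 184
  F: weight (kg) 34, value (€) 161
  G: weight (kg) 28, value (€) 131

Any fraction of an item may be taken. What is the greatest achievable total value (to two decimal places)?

Sort by value per unit weight and fill in that order.
Order: A (177/8=22.12) > E (184/13=14.15) > D (297/23=12.91) > F (161/34=4.74) > G (131/28=4.68) > C (40/32=1.25) > B (10/14=0.71)
Fill: take A (8 @ 177) → take E (13 @ 184) → take D (23 @ 297) → take 5/34 of F → 23.68; 49/49 used.
Total value = 681.68

681.68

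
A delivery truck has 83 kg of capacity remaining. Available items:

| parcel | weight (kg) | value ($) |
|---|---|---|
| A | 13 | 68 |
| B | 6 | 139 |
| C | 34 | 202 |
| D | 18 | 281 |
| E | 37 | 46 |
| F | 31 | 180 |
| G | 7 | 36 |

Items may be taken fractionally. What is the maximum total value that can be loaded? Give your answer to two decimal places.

Ratios (sorted): B 23.17, D 15.61, C 5.94, F 5.81, A 5.23, G 5.14, E 1.24
take B (6 @ 139); take D (18 @ 281); take C (34 @ 202); take 25/31 of F → 145.16. Capacity used 83/83.
Total value = 767.16

767.16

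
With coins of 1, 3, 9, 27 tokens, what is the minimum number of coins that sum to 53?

53 = 1×27 + 2×9 + 2×3 + 2×1
Total coins = 1 + 2 + 2 + 2 = 7

7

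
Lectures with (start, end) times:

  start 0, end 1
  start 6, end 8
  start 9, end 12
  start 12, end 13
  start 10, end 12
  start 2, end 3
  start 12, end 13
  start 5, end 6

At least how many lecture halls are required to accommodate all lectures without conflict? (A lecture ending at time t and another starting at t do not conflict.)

2

Events (time:±→running): 0:+→1 1:-→0 2:+→1 3:-→0 5:+→1 6:-→0 6:+→1 8:-→0 9:+→1 10:+→2 … peak 2.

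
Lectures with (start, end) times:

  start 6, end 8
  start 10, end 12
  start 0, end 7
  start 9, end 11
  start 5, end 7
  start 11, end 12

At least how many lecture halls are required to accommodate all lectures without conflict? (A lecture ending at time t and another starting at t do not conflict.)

3

Events (time:±→running): 0:+→1 5:+→2 6:+→3 … peak 3.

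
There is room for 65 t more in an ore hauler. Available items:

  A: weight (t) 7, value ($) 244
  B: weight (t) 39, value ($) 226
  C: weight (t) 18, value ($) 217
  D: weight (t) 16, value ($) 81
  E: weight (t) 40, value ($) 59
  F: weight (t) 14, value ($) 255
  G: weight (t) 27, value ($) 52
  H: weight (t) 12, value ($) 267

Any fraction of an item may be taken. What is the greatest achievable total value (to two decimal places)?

Greedy by value/weight ratio, highest first.
Order: A (244/7=34.86) > H (267/12=22.25) > F (255/14=18.21) > C (217/18=12.06) > B (226/39=5.79) > D (81/16=5.06) > G (52/27=1.93) > E (59/40=1.48)
Fill: take A (7 @ 244) → take H (12 @ 267) → take F (14 @ 255) → take C (18 @ 217) → take 14/39 of B → 81.13; 65/65 used.
Total value = 1064.13

1064.13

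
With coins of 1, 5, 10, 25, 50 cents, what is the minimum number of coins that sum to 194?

10

Use the largest denomination that fits, subtract, and repeat.
194 = 3×50 + 1×25 + 1×10 + 1×5 + 4×1
Total coins = 3 + 1 + 1 + 1 + 4 = 10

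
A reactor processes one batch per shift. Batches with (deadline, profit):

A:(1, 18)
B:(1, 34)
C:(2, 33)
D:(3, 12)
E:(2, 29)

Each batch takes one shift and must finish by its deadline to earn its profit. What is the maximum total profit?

79

By profit: B(d1,34), C(d2,33), E(d2,29), A(d1,18), D(d3,12)
B→slot 1; C→slot 2; E skipped; A skipped; D→slot 3.
Profit = 34 + 33 + 12 = 79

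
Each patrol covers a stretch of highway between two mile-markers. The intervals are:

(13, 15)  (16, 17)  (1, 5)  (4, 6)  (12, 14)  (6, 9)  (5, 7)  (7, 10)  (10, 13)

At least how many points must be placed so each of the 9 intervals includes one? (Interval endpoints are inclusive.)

4

Process intervals by earliest right end; each time one isn't hit yet, stab at its right endpoint.
Sorted: [1,5] [4,6] [5,7] [6,9] [7,10] [10,13] [12,14] [13,15] [16,17]
{[1,5],[4,6],[5,7]} hit by 5; {[6,9],[7,10]} hit by 9; {[10,13],[12,14],[13,15]} hit by 13; {[16,17]} hit by 17.
Points: 5, 9, 13, 17 (4 total).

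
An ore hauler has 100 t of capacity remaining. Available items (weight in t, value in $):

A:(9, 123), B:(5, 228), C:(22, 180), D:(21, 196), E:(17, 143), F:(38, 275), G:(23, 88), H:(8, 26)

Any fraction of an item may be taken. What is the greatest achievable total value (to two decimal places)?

Sort by value per unit weight and fill in that order.
Ratios (sorted): B 45.60, A 13.67, D 9.33, E 8.41, C 8.18, F 7.24, G 3.83, H 3.25
take B (5 @ 228); take A (9 @ 123); take D (21 @ 196); take E (17 @ 143); take C (22 @ 180); take 26/38 of F → 188.16. Capacity used 100/100.
Total value = 1058.16

1058.16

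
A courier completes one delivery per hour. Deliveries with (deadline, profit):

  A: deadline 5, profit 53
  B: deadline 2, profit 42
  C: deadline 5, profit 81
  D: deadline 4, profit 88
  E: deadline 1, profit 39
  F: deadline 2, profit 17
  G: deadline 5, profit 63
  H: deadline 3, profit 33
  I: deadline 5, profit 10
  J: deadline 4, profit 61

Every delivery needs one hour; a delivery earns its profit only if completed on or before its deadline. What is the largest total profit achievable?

346

Take jobs in profit order; each goes to the latest open slot no later than its deadline.
By profit: D(d4,88), C(d5,81), G(d5,63), J(d4,61), A(d5,53), B(d2,42), E(d1,39), H(d3,33), F(d2,17), I(d5,10)
D→slot 4; C→slot 5; G→slot 3; J→slot 2; A→slot 1; B skipped; E skipped; H skipped; F skipped; I skipped.
Profit = 53 + 61 + 63 + 88 + 81 = 346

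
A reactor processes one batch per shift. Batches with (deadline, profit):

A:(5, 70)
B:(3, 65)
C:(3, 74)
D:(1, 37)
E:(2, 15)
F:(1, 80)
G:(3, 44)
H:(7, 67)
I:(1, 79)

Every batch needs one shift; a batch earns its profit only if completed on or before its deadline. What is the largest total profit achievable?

Sort by profit descending; place each in the latest free slot ≤ its deadline.
Profit order: F=80 I=79 C=74 A=70 H=67 B=65 G=44 D=37 E=15
Assign: F→slot 1, I skipped, C→slot 3, A→slot 5, H→slot 7, B→slot 2, G skipped, D skipped, E skipped.
Slots: [1:F] [2:B] [3:C] [5:A] [7:H]
Profit = 80 + 65 + 74 + 70 + 67 = 356

356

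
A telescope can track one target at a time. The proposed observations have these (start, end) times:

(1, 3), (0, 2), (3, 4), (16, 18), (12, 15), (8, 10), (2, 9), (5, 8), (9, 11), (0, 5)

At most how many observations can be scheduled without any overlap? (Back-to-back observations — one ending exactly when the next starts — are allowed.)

Sorted by end: (0,2)  (1,3)  (3,4)  (0,5)  (5,8)  (2,9)  (8,10)  (9,11)  (12,15)  (16,18)
take (0,2); take (3,4); skip (0,5); take (5,8); skip (2,9); take (8,10); take (12,15); take (16,18).
Selected 6 observations.

6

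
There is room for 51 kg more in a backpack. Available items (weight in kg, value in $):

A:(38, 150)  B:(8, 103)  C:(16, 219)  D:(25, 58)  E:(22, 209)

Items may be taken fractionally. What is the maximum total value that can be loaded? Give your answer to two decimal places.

550.74

Ratios (sorted): C 13.69, B 12.88, E 9.50, A 3.95, D 2.32
take C (16 @ 219); take B (8 @ 103); take E (22 @ 209); take 5/38 of A → 19.74. Capacity used 51/51.
Total value = 550.74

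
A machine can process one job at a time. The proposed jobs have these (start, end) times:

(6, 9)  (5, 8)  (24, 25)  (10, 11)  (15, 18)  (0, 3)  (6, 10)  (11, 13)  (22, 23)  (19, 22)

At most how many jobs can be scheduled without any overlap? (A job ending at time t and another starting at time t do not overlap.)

8

Order by finish time; keep every interval that doesn't clash with the previous kept one.
By end time: (0,3), (5,8), (6,9), (6,10), (10,11), (11,13), (15,18), (19,22), (22,23), (24,25).
Pick (0,3); next start ≥ 3 → (5,8); next start ≥ 8 → (10,11); next start ≥ 11 → (11,13); next start ≥ 13 → (15,18); next start ≥ 18 → (19,22); next start ≥ 22 → (22,23); next start ≥ 23 → (24,25).
Selected 8 jobs.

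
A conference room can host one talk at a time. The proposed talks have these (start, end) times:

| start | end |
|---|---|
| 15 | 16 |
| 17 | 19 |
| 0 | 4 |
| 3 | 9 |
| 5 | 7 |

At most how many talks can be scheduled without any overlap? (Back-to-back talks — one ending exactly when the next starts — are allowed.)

4

By end time: (0,4), (5,7), (3,9), (15,16), (17,19).
Pick (0,4); next start ≥ 4 → (5,7); next start ≥ 7 → (15,16); next start ≥ 16 → (17,19).
Selected 4 talks.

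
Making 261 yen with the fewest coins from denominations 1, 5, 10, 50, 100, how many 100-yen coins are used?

2

261 = 2×100 + 1×50 + 1×10 + 1×1
Count of 100: 2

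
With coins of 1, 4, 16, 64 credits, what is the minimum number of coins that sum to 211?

Use the largest denomination that fits, subtract, and repeat.
211 = 3×64 + 1×16 + 3×1
Total coins = 3 + 1 + 3 = 7

7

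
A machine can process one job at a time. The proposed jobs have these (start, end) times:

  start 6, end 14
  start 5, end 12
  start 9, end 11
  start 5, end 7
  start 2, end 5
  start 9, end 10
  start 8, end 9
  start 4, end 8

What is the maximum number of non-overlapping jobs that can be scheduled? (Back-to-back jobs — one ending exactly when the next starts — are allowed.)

4

By end time: (2,5), (5,7), (4,8), (8,9), (9,10), (9,11), (5,12), (6,14).
Pick (2,5); next start ≥ 5 → (5,7); next start ≥ 7 → (8,9); next start ≥ 9 → (9,10).
Selected 4 jobs.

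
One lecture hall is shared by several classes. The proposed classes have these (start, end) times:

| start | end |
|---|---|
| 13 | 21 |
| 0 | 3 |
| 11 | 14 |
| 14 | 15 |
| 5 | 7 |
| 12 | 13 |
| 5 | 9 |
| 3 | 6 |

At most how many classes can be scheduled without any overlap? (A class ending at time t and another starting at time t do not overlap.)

Sort by end time and greedily take each interval whose start is ≥ the last chosen end.
Sorted by end: (0,3)  (3,6)  (5,7)  (5,9)  (12,13)  (11,14)  (14,15)  (13,21)
take (0,3); take (3,6); skip (5,7); skip (5,9); take (12,13); take (14,15).
Selected 4 classes.

4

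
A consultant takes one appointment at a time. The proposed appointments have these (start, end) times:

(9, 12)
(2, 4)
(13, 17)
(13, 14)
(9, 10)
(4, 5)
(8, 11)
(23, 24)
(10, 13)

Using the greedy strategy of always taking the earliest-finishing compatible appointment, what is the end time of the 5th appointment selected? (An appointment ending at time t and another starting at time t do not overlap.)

Greedy by earliest finish: after sorting by end time, pick each interval compatible with the last pick.
By end time: (2,4), (4,5), (9,10), (8,11), (9,12), (10,13), (13,14), (13,17), (23,24).
Pick (2,4); next start ≥ 4 → (4,5); next start ≥ 5 → (9,10); next start ≥ 10 → (10,13); next start ≥ 13 → (13,14); next start ≥ 14 → (23,24).
Selected: (2,4) (4,5) (9,10) (10,13) (13,14) (23,24)

14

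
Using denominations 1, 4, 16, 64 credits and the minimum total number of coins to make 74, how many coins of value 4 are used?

2

74 − 1×64→10 − 2×4→2 − 2×1→0
Count of 4: 2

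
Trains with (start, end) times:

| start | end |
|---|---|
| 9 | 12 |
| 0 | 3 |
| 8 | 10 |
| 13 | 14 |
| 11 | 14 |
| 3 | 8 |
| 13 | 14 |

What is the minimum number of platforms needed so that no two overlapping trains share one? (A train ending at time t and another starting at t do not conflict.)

starts: [0, 3, 8, 9, 11, 13, 13]
ends:   [3, 8, 10, 12, 14, 14, 14]
s0→1 e3→0 s3→1 e8→0 s8→1 s9→2 e10→1 s11→2 e12→1 s13→2 s13→3  — peak 3.

3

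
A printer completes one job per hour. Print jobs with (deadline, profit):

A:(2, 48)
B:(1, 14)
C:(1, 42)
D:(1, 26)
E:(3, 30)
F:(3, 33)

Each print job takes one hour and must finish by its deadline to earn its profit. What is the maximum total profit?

123

Sort by profit descending; place each in the latest free slot ≤ its deadline.
By profit: A(d2,48), C(d1,42), F(d3,33), E(d3,30), D(d1,26), B(d1,14)
A→slot 2; C→slot 1; F→slot 3; E skipped; D skipped; B skipped.
Profit = 42 + 48 + 33 = 123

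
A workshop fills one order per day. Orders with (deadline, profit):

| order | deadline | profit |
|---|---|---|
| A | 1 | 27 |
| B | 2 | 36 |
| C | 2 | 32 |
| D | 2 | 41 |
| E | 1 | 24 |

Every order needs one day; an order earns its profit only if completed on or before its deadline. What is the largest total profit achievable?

77

By profit: D(d2,41), B(d2,36), C(d2,32), A(d1,27), E(d1,24)
D→slot 2; B→slot 1; C skipped; A skipped; E skipped.
Profit = 36 + 41 = 77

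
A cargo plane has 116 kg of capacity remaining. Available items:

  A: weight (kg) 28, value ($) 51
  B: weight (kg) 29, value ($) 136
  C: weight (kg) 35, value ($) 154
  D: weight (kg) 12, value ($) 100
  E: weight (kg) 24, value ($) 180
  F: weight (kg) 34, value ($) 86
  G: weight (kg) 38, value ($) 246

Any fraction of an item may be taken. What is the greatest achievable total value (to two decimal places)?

Greedy by value/weight ratio, highest first.
Ratios (sorted): D 8.33, E 7.50, G 6.47, B 4.69, C 4.40, F 2.53, A 1.82
take D (12 @ 100); take E (24 @ 180); take G (38 @ 246); take B (29 @ 136); take 13/35 of C → 57.20. Capacity used 116/116.
Total value = 719.20

719.20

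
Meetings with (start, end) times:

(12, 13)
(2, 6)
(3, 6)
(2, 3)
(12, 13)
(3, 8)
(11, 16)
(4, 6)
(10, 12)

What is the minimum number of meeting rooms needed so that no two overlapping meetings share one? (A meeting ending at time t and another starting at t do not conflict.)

starts: [2, 2, 3, 3, 4, 10, 11, 12, 12]
ends:   [3, 6, 6, 6, 8, 12, 13, 13, 16]
s2→1 s2→2 e3→1 s3→2 s3→3 s4→4  — peak 4.

4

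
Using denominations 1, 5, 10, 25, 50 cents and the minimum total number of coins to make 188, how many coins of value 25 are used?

1

188 = 3×50 + 1×25 + 1×10 + 3×1
Count of 25: 1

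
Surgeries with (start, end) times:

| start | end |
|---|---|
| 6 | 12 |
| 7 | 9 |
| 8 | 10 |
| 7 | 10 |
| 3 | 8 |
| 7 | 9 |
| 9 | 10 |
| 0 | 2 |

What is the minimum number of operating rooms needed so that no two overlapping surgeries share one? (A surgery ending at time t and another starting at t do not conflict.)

Count concurrent intervals with a sweep; the peak is the room count.
Events (time:±→running): 0:+→1 2:-→0 3:+→1 6:+→2 7:+→3 7:+→4 7:+→5 … peak 5.

5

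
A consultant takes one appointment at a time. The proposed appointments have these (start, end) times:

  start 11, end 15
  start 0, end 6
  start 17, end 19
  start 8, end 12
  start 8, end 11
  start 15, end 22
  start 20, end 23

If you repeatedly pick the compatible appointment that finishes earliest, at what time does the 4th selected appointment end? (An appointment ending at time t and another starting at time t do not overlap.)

19

By end time: (0,6), (8,11), (8,12), (11,15), (17,19), (15,22), (20,23).
Pick (0,6); next start ≥ 6 → (8,11); next start ≥ 11 → (11,15); next start ≥ 15 → (17,19); next start ≥ 19 → (20,23).
Selected: (0,6) (8,11) (11,15) (17,19) (20,23)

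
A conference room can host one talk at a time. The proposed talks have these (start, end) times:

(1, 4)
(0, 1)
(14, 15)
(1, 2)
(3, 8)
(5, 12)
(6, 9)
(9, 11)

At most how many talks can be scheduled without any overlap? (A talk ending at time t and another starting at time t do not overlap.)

5

By end time: (0,1), (1,2), (1,4), (3,8), (6,9), (9,11), (5,12), (14,15).
Pick (0,1); next start ≥ 1 → (1,2); next start ≥ 2 → (3,8); next start ≥ 8 → (9,11); next start ≥ 11 → (14,15).
Selected 5 talks.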